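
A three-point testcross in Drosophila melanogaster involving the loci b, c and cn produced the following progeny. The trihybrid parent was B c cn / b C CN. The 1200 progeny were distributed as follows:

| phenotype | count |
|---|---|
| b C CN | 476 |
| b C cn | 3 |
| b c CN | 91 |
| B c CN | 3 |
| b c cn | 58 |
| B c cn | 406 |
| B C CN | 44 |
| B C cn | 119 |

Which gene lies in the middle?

The two rarest classes, B c CN and b C cn, are the double crossovers. Comparing them with the parentals, only the cn allele has switched, so cn is the middle locus and the order is c – cn – b.

cn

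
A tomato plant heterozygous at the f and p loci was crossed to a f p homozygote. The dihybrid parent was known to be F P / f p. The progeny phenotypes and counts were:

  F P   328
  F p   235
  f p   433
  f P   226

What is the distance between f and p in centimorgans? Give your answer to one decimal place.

37.7 centimorgans

The recombinant classes are F p and f P: 235 + 226 = 461.
Recombination frequency = 461/1222 = 0.3773 ≈ 37.7%, i.e. 37.7 centimorgans.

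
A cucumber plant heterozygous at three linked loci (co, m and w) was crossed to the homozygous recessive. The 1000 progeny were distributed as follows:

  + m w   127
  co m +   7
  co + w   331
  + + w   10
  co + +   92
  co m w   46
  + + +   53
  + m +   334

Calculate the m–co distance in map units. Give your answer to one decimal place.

11.6 map units

The two most frequent reciprocal classes, co + w and + m +, are the parental types, so the F1 was co + w / + m +.
The two rarest classes, + + w and co m +, are the double crossovers. Comparing them with the parentals, only the co allele has switched, so co is the middle locus and the order is m – co – w.
Crossovers in the m–co interval produce the single-crossover classes co m w and + + + (46 + 53 = 99) plus the double crossovers (17).
RF(m–co) = (99 + 17) / 1000 = 116/1000 = 0.1160 → 11.6 map units.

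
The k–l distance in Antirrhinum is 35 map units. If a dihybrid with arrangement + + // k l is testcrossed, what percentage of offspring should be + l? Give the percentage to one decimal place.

A map distance of 35 map units corresponds to a recombination frequency of 0.350.
The F1 is + + / k l, so + l is a recombinant gamete class with expected frequency r/2 = 0.350/2 = 0.1750.
That is 0.1750 = 17.5% of the progeny.

17.5%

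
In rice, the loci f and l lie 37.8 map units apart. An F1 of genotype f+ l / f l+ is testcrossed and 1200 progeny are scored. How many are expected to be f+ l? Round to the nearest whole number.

A map distance of 37.8 map units corresponds to a recombination frequency of 0.378.
The F1 is f+ l / f l+, so f+ l is a parental gamete class with expected frequency (1 − r)/2 = 0.622/2 = 0.3110.
Expected number = 0.3110 × 1200 = 373.20 ≈ 373.

373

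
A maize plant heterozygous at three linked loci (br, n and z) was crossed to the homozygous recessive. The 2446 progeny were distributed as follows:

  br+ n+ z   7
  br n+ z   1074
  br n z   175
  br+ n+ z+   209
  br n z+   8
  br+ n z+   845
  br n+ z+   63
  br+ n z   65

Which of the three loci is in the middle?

br

The two most frequent reciprocal classes, br+ n z+ and br n+ z, are the parental types, so the F1 was br+ n z+ / br n+ z.
The two rarest classes, br n z+ and br+ n+ z, are the double crossovers. Comparing them with the parentals, only the br allele has switched, so br is the middle locus and the order is z – br – n.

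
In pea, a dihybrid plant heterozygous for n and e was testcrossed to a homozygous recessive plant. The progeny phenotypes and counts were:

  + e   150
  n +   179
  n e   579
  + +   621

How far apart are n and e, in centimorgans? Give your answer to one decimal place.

21.5 centimorgans

The two most frequent classes, + + (621) and n e (579), are the parental types, so the F1 was + + / n e.
The recombinant classes are + e and n +: 150 + 179 = 329.
Recombination frequency = 329/1529 = 0.2152 ≈ 21.5%, i.e. 21.5 centimorgans.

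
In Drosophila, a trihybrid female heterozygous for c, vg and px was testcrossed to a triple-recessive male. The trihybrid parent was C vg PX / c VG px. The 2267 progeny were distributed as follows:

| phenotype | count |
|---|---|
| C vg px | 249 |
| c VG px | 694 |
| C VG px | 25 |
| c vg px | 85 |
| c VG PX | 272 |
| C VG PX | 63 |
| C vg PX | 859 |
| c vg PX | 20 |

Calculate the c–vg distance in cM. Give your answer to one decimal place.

The two rarest classes, c vg PX and C VG px, are the double crossovers. Comparing them with the parentals, only the c allele has switched, so c is the middle locus and the order is px – c – vg.
Crossovers in the c–vg interval produce the single-crossover classes C VG PX and c vg px (63 + 85 = 148) plus the double crossovers (45).
RF(c–vg) = (148 + 45) / 2267 = 193/2267 = 0.0851 → 8.5 cM.

8.5 cM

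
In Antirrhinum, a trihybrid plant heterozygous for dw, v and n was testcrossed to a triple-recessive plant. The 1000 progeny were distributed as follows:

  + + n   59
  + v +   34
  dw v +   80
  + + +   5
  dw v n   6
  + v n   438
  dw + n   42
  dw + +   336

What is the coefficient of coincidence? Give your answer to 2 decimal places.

The two most frequent reciprocal classes, dw + + and + v n, are the parental types, so the F1 was dw + + / + v n.
The two rarest classes, + + + and dw v n, are the double crossovers. Comparing them with the parentals, only the dw allele has switched, so dw is the middle locus and the order is v – dw – n.
v–dw: (139 + 11)/1000 = 0.1500; dw–n: (76 + 11)/1000 = 0.0870.
Expected DCO frequency = 0.1500 × 0.0870 ≈ 0.01305; observed = 11/1000 ≈ 0.01100.
Coefficient of coincidence = 0.01100/0.01305 ≈ 0.84.

0.84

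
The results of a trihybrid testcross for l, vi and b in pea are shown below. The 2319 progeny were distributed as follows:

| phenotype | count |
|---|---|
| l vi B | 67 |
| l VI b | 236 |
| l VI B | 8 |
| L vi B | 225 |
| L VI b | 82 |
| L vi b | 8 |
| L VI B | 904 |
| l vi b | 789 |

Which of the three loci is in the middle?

The two most frequent reciprocal classes, L VI B and l vi b, are the parental types, so the F1 was L VI B / l vi b.
The two rarest classes, l VI B and L vi b, are the double crossovers. Comparing them with the parentals, only the l allele has switched, so l is the middle locus and the order is b – l – vi.

l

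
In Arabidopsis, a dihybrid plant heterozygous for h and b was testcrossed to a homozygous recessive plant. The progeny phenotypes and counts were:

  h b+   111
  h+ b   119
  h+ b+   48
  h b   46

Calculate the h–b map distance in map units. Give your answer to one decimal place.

29.0 map units

The two most frequent classes, h+ b (119) and h b+ (111), are the parental types, so the F1 was h+ b / h b+.
The recombinant classes are h+ b+ and h b: 48 + 46 = 94.
Recombination frequency = 94/324 = 0.2901 ≈ 29.0%, i.e. 29.0 map units.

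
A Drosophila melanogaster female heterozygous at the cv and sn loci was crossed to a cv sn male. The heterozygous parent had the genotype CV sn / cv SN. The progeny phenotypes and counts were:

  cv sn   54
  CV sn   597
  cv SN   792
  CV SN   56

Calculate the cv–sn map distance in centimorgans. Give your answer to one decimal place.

The recombinant classes are CV SN and cv sn: 56 + 54 = 110.
Recombination frequency = 110/1499 = 0.0734 ≈ 7.3%, i.e. 7.3 centimorgans.

7.3 centimorgans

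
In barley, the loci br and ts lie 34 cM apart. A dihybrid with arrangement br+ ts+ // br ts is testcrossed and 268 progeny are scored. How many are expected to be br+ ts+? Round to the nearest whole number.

88

A map distance of 34 cM corresponds to a recombination frequency of 0.340.
The F1 is br+ ts+ / br ts, so br+ ts+ is a parental gamete class with expected frequency (1 − r)/2 = 0.660/2 = 0.3300.
Expected number = 0.3300 × 268 = 88.44 ≈ 88.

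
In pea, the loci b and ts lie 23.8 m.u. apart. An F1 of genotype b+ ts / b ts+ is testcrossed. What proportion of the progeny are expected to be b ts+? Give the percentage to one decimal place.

38.1%

A map distance of 23.8 m.u. corresponds to a recombination frequency of 0.238.
The F1 is b+ ts / b ts+, so b ts+ is a parental gamete class with expected frequency (1 − r)/2 = 0.762/2 = 0.3810.
That is 0.3810 = 38.1% of the progeny.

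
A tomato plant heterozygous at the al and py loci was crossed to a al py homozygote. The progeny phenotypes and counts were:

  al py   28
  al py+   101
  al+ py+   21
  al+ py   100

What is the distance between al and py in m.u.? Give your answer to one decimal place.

19.6 m.u.

The two most frequent classes, al+ py (100) and al py+ (101), are the parental types, so the F1 was al+ py / al py+.
The recombinant classes are al+ py+ and al py: 21 + 28 = 49.
Recombination frequency = 49/250 = 0.1960 ≈ 19.6%, i.e. 19.6 m.u.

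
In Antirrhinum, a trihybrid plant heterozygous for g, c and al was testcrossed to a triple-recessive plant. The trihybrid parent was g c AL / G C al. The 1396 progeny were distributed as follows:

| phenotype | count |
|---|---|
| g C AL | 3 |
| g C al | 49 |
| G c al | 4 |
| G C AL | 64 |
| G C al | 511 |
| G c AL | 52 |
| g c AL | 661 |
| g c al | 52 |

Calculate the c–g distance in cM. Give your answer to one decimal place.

7.7 cM

The two rarest classes, g C AL and G c al, are the double crossovers. Comparing them with the parentals, only the c allele has switched, so c is the middle locus and the order is al – c – g.
Crossovers in the c–g interval produce the single-crossover classes G c AL and g C al (52 + 49 = 101) plus the double crossovers (7).
RF(c–g) = (101 + 7) / 1396 = 108/1396 = 0.0774 → 7.7 cM.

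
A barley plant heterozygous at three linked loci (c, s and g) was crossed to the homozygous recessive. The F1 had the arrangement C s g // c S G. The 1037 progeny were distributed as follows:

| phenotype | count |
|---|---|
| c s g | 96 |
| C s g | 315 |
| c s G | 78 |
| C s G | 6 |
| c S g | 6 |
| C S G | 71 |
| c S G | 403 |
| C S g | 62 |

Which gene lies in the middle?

The two rarest classes, C s G and c S g, are the double crossovers. Comparing them with the parentals, only the g allele has switched, so g is the middle locus and the order is s – g – c.

g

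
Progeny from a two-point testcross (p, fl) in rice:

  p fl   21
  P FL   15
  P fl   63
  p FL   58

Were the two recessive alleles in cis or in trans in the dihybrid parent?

trans

The two most frequent classes are P fl (63) and p FL (58); these are the parental (non-recombinant) types.
So the F1 carried P fl on one chromosome and p FL on the other — the recessive alleles are on opposite chromosomes (trans / repulsion).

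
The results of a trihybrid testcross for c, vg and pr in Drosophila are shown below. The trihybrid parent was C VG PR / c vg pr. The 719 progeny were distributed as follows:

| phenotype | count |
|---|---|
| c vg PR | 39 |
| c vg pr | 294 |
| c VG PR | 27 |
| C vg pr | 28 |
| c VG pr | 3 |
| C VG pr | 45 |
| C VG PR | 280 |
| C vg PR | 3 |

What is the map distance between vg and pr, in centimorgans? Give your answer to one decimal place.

12.5 centimorgans

The two rarest classes, C vg PR and c VG pr, are the double crossovers. Comparing them with the parentals, only the vg allele has switched, so vg is the middle locus and the order is c – vg – pr.
Crossovers in the vg–pr interval produce the single-crossover classes C VG pr and c vg PR (45 + 39 = 84) plus the double crossovers (6).
RF(vg–pr) = (84 + 6) / 719 = 90/719 = 0.1252 → 12.5 centimorgans.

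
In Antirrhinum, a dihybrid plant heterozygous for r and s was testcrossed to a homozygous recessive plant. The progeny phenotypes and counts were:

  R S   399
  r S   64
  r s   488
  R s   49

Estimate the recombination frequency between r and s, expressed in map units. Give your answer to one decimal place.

11.3 map units

The two most frequent classes, R S (399) and r s (488), are the parental types, so the F1 was R S / r s.
The recombinant classes are R s and r S: 49 + 64 = 113.
Recombination frequency = 113/1000 = 0.1130 ≈ 11.3%, i.e. 11.3 map units.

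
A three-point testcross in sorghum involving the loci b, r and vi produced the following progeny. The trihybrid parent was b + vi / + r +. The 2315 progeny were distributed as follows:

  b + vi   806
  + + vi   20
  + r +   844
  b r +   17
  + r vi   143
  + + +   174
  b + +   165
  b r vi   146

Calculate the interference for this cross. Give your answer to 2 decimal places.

The two rarest classes, + + vi and b r +, are the double crossovers. Comparing them with the parentals, only the b allele has switched, so b is the middle locus and the order is vi – b – r.
vi–b: (308 + 37)/2315 = 0.1490; b–r: (320 + 37)/2315 = 0.1542.
Expected DCO frequency = 0.1490 × 0.1542 ≈ 0.02298; observed = 37/2315 ≈ 0.01598.
Coefficient of coincidence = 0.01598/0.02298 ≈ 0.70; interference = 1 − 0.70 = 0.30.

0.30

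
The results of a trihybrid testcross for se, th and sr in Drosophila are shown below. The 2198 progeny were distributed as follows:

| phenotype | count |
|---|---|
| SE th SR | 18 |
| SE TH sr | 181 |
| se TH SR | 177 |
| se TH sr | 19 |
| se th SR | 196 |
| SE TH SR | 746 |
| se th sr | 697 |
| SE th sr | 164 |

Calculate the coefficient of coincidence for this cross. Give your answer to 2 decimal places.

The two most frequent reciprocal classes, se th sr and SE TH SR, are the parental types, so the F1 was se th sr / SE TH SR.
The two rarest classes, se TH sr and SE th SR, are the double crossovers. Comparing them with the parentals, only the th allele has switched, so th is the middle locus and the order is sr – th – se.
sr–th: (377 + 37)/2198 = 0.1884; th–se: (341 + 37)/2198 = 0.1720.
Expected DCO frequency = 0.1884 × 0.1720 ≈ 0.03240; observed = 37/2198 ≈ 0.01683.
Coefficient of coincidence = 0.01683/0.03240 ≈ 0.52.

0.52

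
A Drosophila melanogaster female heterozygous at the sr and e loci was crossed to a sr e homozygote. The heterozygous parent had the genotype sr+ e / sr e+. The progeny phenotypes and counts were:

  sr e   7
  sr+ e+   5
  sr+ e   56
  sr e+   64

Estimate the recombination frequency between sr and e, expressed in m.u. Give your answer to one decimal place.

9.1 m.u.

The recombinant classes are sr+ e+ and sr e: 5 + 7 = 12.
Recombination frequency = 12/132 = 0.0909 ≈ 9.1%, i.e. 9.1 m.u.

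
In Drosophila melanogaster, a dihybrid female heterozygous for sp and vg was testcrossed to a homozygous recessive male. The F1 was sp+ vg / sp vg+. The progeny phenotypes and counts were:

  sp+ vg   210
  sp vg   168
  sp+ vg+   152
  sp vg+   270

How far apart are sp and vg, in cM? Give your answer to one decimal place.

The recombinant classes are sp+ vg+ and sp vg: 152 + 168 = 320.
Recombination frequency = 320/800 = 0.4000 ≈ 40.0%, i.e. 40.0 cM.

40.0 cM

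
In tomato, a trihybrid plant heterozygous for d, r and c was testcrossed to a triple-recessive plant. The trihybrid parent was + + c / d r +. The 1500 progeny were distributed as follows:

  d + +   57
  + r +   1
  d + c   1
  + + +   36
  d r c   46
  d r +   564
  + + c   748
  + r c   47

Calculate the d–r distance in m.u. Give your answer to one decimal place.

The two rarest classes, d + c and + r +, are the double crossovers. Comparing them with the parentals, only the d allele has switched, so d is the middle locus and the order is r – d – c.
Crossovers in the r–d interval produce the single-crossover classes + r c and d + + (47 + 57 = 104) plus the double crossovers (2).
RF(r–d) = (104 + 2) / 1500 = 106/1500 = 0.0707 → 7.1 m.u.

7.1 m.u.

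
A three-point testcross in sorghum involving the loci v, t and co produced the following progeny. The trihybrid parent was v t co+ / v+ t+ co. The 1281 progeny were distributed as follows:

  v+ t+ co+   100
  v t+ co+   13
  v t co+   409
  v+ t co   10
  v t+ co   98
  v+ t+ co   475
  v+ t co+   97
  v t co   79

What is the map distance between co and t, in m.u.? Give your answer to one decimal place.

15.8 m.u.

The two rarest classes, v t+ co+ and v+ t co, are the double crossovers. Comparing them with the parentals, only the t allele has switched, so t is the middle locus and the order is co – t – v.
Crossovers in the co–t interval produce the single-crossover classes v t co and v+ t+ co+ (79 + 100 = 179) plus the double crossovers (23).
RF(co–t) = (179 + 23) / 1281 = 202/1281 = 0.1577 → 15.8 m.u.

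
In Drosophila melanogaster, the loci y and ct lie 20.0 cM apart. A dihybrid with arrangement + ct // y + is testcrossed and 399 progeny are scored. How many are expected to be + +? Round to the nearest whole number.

A map distance of 20.0 cM corresponds to a recombination frequency of 0.200.
The F1 is + ct / y +, so + + is a recombinant gamete class with expected frequency r/2 = 0.200/2 = 0.1000.
Expected number = 0.1000 × 399 = 39.90 ≈ 40.

40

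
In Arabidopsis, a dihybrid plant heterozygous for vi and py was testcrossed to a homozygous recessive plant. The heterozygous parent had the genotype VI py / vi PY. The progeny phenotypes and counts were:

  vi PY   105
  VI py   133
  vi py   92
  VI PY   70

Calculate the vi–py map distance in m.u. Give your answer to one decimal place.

40.5 m.u.

The recombinant classes are VI PY and vi py: 70 + 92 = 162.
Recombination frequency = 162/400 = 0.4050 ≈ 40.5%, i.e. 40.5 m.u.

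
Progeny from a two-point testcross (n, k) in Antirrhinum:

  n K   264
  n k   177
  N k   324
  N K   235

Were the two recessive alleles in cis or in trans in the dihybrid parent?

trans

The two most frequent classes are N k (324) and n K (264); these are the parental (non-recombinant) types.
So the F1 carried N k on one chromosome and n K on the other — the recessive alleles are on opposite chromosomes (trans / repulsion).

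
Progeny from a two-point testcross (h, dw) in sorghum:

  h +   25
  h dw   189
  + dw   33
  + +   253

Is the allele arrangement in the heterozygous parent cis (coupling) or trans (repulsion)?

The two most frequent classes are + + (253) and h dw (189); these are the parental (non-recombinant) types.
So the F1 carried + + on one chromosome and h dw on the other — the recessive alleles are on the same chromosome (cis / coupling).

cis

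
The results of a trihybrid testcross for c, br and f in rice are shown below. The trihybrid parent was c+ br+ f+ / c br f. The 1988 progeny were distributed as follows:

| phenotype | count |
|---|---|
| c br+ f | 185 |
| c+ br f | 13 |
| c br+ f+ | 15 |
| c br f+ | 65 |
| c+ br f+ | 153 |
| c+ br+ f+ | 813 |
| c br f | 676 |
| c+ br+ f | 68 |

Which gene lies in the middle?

c

The two rarest classes, c br+ f+ and c+ br f, are the double crossovers. Comparing them with the parentals, only the c allele has switched, so c is the middle locus and the order is br – c – f.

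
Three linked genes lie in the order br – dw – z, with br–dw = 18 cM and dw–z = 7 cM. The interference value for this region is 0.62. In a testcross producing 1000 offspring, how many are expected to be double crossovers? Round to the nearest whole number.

5

Map distances give recombination frequencies of 0.180 and 0.070 for the two intervals.
With interference 0.62 (so coincidence = 0.38), expected double-crossover frequency = 0.180 × 0.070 × 0.38 = 0.00479.
Expected number = 0.00479 × 1000 = 4.79 ≈ 5.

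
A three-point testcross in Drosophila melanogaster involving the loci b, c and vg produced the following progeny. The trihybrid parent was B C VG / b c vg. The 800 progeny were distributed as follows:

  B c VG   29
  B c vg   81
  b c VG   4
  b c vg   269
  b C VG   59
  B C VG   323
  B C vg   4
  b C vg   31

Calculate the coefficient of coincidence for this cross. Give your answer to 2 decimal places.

The two rarest classes, B C vg and b c VG, are the double crossovers. Comparing them with the parentals, only the vg allele has switched, so vg is the middle locus and the order is c – vg – b.
c–vg: (60 + 8)/800 = 0.0850; vg–b: (140 + 8)/800 = 0.1850.
Expected DCO frequency = 0.0850 × 0.1850 ≈ 0.01572; observed = 8/800 ≈ 0.01000.
Coefficient of coincidence = 0.01000/0.01572 ≈ 0.64.

0.64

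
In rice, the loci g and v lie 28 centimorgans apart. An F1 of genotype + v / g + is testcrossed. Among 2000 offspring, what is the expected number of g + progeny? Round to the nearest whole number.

A map distance of 28 centimorgans corresponds to a recombination frequency of 0.280.
The F1 is + v / g +, so g + is a parental gamete class with expected frequency (1 − r)/2 = 0.720/2 = 0.3600.
Expected number = 0.3600 × 2000 = 720.00 ≈ 720.

720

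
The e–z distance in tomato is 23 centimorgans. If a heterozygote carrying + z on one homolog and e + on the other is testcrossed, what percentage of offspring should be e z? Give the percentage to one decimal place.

11.5%

A map distance of 23 centimorgans corresponds to a recombination frequency of 0.230.
The F1 is + z / e +, so e z is a recombinant gamete class with expected frequency r/2 = 0.230/2 = 0.1150.
That is 0.1150 = 11.5% of the progeny.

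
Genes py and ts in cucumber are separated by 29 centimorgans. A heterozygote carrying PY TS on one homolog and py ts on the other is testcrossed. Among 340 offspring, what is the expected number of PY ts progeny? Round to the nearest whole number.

A map distance of 29 centimorgans corresponds to a recombination frequency of 0.290.
The F1 is PY TS / py ts, so PY ts is a recombinant gamete class with expected frequency r/2 = 0.290/2 = 0.1450.
Expected number = 0.1450 × 340 = 49.30 ≈ 49.

49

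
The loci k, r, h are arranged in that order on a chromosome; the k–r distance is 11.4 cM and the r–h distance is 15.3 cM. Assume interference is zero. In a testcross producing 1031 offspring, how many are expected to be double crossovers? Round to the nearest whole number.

18

Map distances give recombination frequencies of 0.114 and 0.153 for the two intervals.
With no interference, expected double-crossover frequency = 0.114 × 0.153 = 0.01744.
Expected number = 0.01744 × 1031 = 17.98 ≈ 18.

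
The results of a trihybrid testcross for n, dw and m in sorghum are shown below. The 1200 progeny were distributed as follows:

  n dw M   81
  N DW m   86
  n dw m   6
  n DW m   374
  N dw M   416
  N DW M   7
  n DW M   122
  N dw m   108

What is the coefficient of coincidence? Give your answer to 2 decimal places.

The two most frequent reciprocal classes, N dw M and n DW m, are the parental types, so the F1 was N dw M / n DW m.
The two rarest classes, N DW M and n dw m, are the double crossovers. Comparing them with the parentals, only the dw allele has switched, so dw is the middle locus and the order is n – dw – m.
n–dw: (167 + 13)/1200 = 0.1500; dw–m: (230 + 13)/1200 = 0.2025.
Expected DCO frequency = 0.1500 × 0.2025 ≈ 0.03037; observed = 13/1200 ≈ 0.01083.
Coefficient of coincidence = 0.01083/0.03037 ≈ 0.36.

0.36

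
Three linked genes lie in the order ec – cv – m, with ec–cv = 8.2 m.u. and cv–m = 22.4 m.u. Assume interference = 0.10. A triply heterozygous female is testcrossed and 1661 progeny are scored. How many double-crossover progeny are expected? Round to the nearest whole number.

27

Map distances give recombination frequencies of 0.082 and 0.224 for the two intervals.
With interference 0.10 (so coincidence = 0.90), expected double-crossover frequency = 0.082 × 0.224 × 0.90 = 0.01653.
Expected number = 0.01653 × 1661 = 27.46 ≈ 27.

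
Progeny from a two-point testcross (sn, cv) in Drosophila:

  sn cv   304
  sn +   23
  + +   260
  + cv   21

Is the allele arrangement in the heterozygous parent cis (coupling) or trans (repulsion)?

cis

The two most frequent classes are + + (260) and sn cv (304); these are the parental (non-recombinant) types.
So the F1 carried + + on one chromosome and sn cv on the other — the recessive alleles are on the same chromosome (cis / coupling).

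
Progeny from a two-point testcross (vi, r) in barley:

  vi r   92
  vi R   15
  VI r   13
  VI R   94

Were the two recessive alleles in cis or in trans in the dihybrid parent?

cis

The two most frequent classes are VI R (94) and vi r (92); these are the parental (non-recombinant) types.
So the F1 carried VI R on one chromosome and vi r on the other — the recessive alleles are on the same chromosome (cis / coupling).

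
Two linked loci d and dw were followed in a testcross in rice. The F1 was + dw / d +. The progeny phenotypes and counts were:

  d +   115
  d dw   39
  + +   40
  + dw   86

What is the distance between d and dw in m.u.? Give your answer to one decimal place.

The recombinant classes are + + and d dw: 40 + 39 = 79.
Recombination frequency = 79/280 = 0.2821 ≈ 28.2%, i.e. 28.2 m.u.

28.2 m.u.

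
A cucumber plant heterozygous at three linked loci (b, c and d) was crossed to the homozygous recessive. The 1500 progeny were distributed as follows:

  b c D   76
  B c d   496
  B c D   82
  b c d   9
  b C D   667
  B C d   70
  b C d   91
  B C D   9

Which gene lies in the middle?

The two most frequent reciprocal classes, b C D and B c d, are the parental types, so the F1 was b C D / B c d.
The two rarest classes, B C D and b c d, are the double crossovers. Comparing them with the parentals, only the b allele has switched, so b is the middle locus and the order is c – b – d.

b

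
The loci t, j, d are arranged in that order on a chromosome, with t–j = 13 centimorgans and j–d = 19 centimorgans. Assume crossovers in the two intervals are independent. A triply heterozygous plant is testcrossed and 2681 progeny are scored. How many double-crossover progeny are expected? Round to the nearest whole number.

66

Map distances give recombination frequencies of 0.130 and 0.190 for the two intervals.
With no interference, expected double-crossover frequency = 0.130 × 0.190 = 0.02470.
Expected number = 0.02470 × 2681 = 66.22 ≈ 66.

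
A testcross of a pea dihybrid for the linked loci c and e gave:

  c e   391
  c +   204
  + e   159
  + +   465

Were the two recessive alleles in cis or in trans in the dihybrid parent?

cis

The two most frequent classes are + + (465) and c e (391); these are the parental (non-recombinant) types.
So the F1 carried + + on one chromosome and c e on the other — the recessive alleles are on the same chromosome (cis / coupling).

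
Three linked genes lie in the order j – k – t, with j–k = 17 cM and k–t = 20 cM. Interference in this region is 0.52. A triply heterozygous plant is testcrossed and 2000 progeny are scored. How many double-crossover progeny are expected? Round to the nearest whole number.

33

Map distances give recombination frequencies of 0.170 and 0.200 for the two intervals.
With interference 0.52 (so coincidence = 0.48), expected double-crossover frequency = 0.170 × 0.200 × 0.48 = 0.01632.
Expected number = 0.01632 × 2000 = 32.64 ≈ 33.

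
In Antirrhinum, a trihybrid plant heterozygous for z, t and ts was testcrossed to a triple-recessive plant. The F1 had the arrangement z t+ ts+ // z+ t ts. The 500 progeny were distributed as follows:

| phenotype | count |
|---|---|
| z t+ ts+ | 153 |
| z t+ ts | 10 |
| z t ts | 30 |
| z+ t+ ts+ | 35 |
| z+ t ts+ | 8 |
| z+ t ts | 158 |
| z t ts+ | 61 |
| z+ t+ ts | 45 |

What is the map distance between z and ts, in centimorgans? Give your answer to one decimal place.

The two rarest classes, z t+ ts and z+ t ts+, are the double crossovers. Comparing them with the parentals, only the ts allele has switched, so ts is the middle locus and the order is t – ts – z.
Crossovers in the ts–z interval produce the single-crossover classes z+ t+ ts+ and z t ts (35 + 30 = 65) plus the double crossovers (18).
RF(ts–z) = (65 + 18) / 500 = 83/500 = 0.1660 → 16.6 centimorgans.

16.6 centimorgans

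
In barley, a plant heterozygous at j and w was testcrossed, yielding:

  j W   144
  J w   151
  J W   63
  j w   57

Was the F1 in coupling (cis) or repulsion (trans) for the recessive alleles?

The two most frequent classes are J w (151) and j W (144); these are the parental (non-recombinant) types.
So the F1 carried J w on one chromosome and j W on the other — the recessive alleles are on opposite chromosomes (trans / repulsion).

trans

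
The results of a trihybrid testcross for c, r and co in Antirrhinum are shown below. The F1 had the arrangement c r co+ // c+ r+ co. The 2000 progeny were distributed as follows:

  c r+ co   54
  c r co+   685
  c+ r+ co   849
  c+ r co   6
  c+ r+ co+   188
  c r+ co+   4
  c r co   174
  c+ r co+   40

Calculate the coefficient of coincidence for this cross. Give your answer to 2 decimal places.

The two rarest classes, c r+ co+ and c+ r co, are the double crossovers. Comparing them with the parentals, only the r allele has switched, so r is the middle locus and the order is co – r – c.
co–r: (362 + 10)/2000 = 0.1860; r–c: (94 + 10)/2000 = 0.0520.
Expected DCO frequency = 0.1860 × 0.0520 ≈ 0.00967; observed = 10/2000 ≈ 0.00500.
Coefficient of coincidence = 0.00500/0.00967 ≈ 0.52.

0.52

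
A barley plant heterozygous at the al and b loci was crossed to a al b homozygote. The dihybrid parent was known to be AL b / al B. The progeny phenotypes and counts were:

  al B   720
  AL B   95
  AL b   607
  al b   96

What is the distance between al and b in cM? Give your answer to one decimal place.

The recombinant classes are AL B and al b: 95 + 96 = 191.
Recombination frequency = 191/1518 = 0.1258 ≈ 12.6%, i.e. 12.6 cM.

12.6 cM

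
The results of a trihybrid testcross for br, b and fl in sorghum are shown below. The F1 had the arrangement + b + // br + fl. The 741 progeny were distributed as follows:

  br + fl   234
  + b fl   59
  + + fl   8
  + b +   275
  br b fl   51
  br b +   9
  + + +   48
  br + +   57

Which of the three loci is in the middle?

The two rarest classes, br b + and + + fl, are the double crossovers. Comparing them with the parentals, only the br allele has switched, so br is the middle locus and the order is fl – br – b.

br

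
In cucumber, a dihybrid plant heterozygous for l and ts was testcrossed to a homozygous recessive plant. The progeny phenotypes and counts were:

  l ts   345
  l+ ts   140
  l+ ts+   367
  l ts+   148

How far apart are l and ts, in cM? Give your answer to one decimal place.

The two most frequent classes, l+ ts+ (367) and l ts (345), are the parental types, so the F1 was l+ ts+ / l ts.
The recombinant classes are l+ ts and l ts+: 140 + 148 = 288.
Recombination frequency = 288/1000 = 0.2880 ≈ 28.8%, i.e. 28.8 cM.

28.8 cM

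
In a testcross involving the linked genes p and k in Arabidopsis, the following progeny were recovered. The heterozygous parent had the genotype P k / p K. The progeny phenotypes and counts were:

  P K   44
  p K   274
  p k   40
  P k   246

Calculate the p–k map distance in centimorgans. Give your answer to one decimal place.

13.9 centimorgans

The recombinant classes are P K and p k: 44 + 40 = 84.
Recombination frequency = 84/604 = 0.1391 ≈ 13.9%, i.e. 13.9 centimorgans.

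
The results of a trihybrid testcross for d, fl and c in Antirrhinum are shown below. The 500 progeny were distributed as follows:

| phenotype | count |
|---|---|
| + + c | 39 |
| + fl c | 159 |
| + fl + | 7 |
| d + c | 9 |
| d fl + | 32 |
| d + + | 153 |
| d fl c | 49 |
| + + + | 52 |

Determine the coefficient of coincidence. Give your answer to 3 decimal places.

The two most frequent reciprocal classes, d + + and + fl c, are the parental types, so the F1 was d + + / + fl c.
The two rarest classes, d + c and + fl +, are the double crossovers. Comparing them with the parentals, only the c allele has switched, so c is the middle locus and the order is fl – c – d.
fl–c: (71 + 16)/500 = 0.1740; c–d: (101 + 16)/500 = 0.2340.
Expected DCO frequency = 0.1740 × 0.2340 ≈ 0.04072; observed = 16/500 ≈ 0.03200.
Coefficient of coincidence = 0.03200/0.04072 ≈ 0.786.

0.786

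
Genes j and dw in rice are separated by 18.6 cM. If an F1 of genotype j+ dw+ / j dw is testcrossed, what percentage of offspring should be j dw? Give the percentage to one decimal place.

40.7%

A map distance of 18.6 cM corresponds to a recombination frequency of 0.186.
The F1 is j+ dw+ / j dw, so j dw is a parental gamete class with expected frequency (1 − r)/2 = 0.814/2 = 0.4070.
That is 0.4070 = 40.7% of the progeny.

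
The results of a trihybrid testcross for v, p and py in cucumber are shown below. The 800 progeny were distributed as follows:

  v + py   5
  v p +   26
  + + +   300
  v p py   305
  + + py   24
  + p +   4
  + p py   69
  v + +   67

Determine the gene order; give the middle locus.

p

The two most frequent reciprocal classes, v p py and + + +, are the parental types, so the F1 was v p py / + + +.
The two rarest classes, v + py and + p +, are the double crossovers. Comparing them with the parentals, only the p allele has switched, so p is the middle locus and the order is v – p – py.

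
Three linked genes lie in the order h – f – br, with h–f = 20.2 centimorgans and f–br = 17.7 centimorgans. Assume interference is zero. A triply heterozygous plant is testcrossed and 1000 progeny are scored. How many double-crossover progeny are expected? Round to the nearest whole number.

Map distances give recombination frequencies of 0.202 and 0.177 for the two intervals.
With no interference, expected double-crossover frequency = 0.202 × 0.177 = 0.03575.
Expected number = 0.03575 × 1000 = 35.75 ≈ 36.

36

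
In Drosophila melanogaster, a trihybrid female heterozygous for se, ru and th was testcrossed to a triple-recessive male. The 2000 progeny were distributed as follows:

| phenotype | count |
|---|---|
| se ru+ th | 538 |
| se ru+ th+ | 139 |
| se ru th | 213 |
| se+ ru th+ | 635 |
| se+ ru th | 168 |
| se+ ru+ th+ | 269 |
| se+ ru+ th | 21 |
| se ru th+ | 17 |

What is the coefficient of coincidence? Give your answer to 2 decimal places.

0.42

The two most frequent reciprocal classes, se ru+ th and se+ ru th+, are the parental types, so the F1 was se ru+ th / se+ ru th+.
The two rarest classes, se+ ru+ th and se ru th+, are the double crossovers. Comparing them with the parentals, only the se allele has switched, so se is the middle locus and the order is ru – se – th.
ru–se: (482 + 38)/2000 = 0.2600; se–th: (307 + 38)/2000 = 0.1725.
Expected DCO frequency = 0.2600 × 0.1725 ≈ 0.04485; observed = 38/2000 ≈ 0.01900.
Coefficient of coincidence = 0.01900/0.04485 ≈ 0.42.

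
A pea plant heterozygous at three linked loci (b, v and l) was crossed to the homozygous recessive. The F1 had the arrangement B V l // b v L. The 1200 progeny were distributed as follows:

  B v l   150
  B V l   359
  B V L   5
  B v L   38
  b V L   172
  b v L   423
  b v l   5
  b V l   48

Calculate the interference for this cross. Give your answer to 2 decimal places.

The two rarest classes, B V L and b v l, are the double crossovers. Comparing them with the parentals, only the l allele has switched, so l is the middle locus and the order is v – l – b.
v–l: (322 + 10)/1200 = 0.2767; l–b: (86 + 10)/1200 = 0.0800.
Expected DCO frequency = 0.2767 × 0.0800 ≈ 0.02214; observed = 10/1200 ≈ 0.00833.
Coefficient of coincidence = 0.00833/0.02214 ≈ 0.38; interference = 1 − 0.38 = 0.62.

0.62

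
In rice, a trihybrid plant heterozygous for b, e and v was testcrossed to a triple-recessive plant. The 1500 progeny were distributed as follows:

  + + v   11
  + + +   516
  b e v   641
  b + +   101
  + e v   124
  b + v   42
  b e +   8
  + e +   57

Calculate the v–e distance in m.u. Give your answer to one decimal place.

The two most frequent reciprocal classes, + + + and b e v, are the parental types, so the F1 was + + + / b e v.
The two rarest classes, + + v and b e +, are the double crossovers. Comparing them with the parentals, only the v allele has switched, so v is the middle locus and the order is e – v – b.
Crossovers in the e–v interval produce the single-crossover classes + e + and b + v (57 + 42 = 99) plus the double crossovers (19).
RF(e–v) = (99 + 19) / 1500 = 118/1500 = 0.0787 → 7.9 m.u.

7.9 m.u.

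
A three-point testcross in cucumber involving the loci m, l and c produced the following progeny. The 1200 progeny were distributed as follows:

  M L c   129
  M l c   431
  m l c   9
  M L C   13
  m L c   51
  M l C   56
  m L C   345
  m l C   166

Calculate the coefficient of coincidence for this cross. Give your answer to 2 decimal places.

The two most frequent reciprocal classes, m L C and M l c, are the parental types, so the F1 was m L C / M l c.
The two rarest classes, M L C and m l c, are the double crossovers. Comparing them with the parentals, only the m allele has switched, so m is the middle locus and the order is l – m – c.
l–m: (295 + 22)/1200 = 0.2642; m–c: (107 + 22)/1200 = 0.1075.
Expected DCO frequency = 0.2642 × 0.1075 ≈ 0.02840; observed = 22/1200 ≈ 0.01833.
Coefficient of coincidence = 0.01833/0.02840 ≈ 0.65.

0.65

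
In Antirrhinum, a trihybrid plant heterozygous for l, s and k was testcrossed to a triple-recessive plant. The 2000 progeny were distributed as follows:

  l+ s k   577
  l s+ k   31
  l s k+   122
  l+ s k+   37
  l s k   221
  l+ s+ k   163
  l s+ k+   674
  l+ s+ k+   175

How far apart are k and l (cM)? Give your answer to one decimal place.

23.2 cM

The two most frequent reciprocal classes, l+ s k and l s+ k+, are the parental types, so the F1 was l+ s k / l s+ k+.
The two rarest classes, l+ s k+ and l s+ k, are the double crossovers. Comparing them with the parentals, only the k allele has switched, so k is the middle locus and the order is s – k – l.
Crossovers in the k–l interval produce the single-crossover classes l s k and l+ s+ k+ (221 + 175 = 396) plus the double crossovers (68).
RF(k–l) = (396 + 68) / 2000 = 464/2000 = 0.2320 → 23.2 cM.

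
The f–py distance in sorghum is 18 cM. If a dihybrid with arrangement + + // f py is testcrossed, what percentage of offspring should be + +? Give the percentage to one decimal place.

41.0%

A map distance of 18 cM corresponds to a recombination frequency of 0.180.
The F1 is + + / f py, so + + is a parental gamete class with expected frequency (1 − r)/2 = 0.820/2 = 0.4100.
That is 0.4100 = 41.0% of the progeny.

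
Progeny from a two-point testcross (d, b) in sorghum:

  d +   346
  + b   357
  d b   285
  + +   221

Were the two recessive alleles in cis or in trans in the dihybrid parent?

trans

The two most frequent classes are + b (357) and d + (346); these are the parental (non-recombinant) types.
So the F1 carried + b on one chromosome and d + on the other — the recessive alleles are on opposite chromosomes (trans / repulsion).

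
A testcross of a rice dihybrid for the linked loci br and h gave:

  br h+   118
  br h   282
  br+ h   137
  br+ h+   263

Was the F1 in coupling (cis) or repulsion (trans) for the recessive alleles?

The two most frequent classes are br+ h+ (263) and br h (282); these are the parental (non-recombinant) types.
So the F1 carried br+ h+ on one chromosome and br h on the other — the recessive alleles are on the same chromosome (cis / coupling).

cis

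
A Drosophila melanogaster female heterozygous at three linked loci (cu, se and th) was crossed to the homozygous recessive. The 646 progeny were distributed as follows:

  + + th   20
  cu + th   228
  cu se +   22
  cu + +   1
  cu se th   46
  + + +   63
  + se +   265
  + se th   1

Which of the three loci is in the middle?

The two most frequent reciprocal classes, + se + and cu + th, are the parental types, so the F1 was + se + / cu + th.
The two rarest classes, + se th and cu + +, are the double crossovers. Comparing them with the parentals, only the th allele has switched, so th is the middle locus and the order is cu – th – se.

th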